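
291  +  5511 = 5802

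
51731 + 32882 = 84613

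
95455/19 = 95455/19 = 5023.95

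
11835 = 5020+6815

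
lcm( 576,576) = 576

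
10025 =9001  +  1024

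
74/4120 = 37/2060 = 0.02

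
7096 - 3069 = 4027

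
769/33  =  769/33 = 23.30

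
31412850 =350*89751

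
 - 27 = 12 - 39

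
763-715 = 48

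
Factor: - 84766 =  - 2^1*11^1*3853^1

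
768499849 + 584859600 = 1353359449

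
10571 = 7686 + 2885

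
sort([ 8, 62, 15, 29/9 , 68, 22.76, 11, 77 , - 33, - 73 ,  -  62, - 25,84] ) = [ - 73, - 62, - 33,-25,29/9, 8, 11,15,22.76, 62,  68,  77, 84]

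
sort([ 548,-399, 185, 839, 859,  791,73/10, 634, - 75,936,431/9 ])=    [  -  399, - 75,73/10, 431/9, 185,548,634,791 , 839,859 , 936 ] 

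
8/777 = 8/777 = 0.01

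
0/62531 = 0  =  0.00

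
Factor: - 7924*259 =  - 2052316 = -  2^2*7^2*37^1*283^1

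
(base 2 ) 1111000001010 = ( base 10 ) 7690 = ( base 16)1e0a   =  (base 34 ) 6m6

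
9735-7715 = 2020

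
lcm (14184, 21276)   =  42552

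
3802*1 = 3802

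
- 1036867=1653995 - 2690862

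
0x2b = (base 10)43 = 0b101011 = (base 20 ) 23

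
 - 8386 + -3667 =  -12053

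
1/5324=1/5324  =  0.00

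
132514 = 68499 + 64015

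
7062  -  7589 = -527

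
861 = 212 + 649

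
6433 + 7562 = 13995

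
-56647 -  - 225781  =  169134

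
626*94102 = 58907852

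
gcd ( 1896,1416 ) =24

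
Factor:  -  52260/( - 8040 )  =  2^( - 1)*13^1= 13/2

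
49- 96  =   - 47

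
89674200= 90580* 990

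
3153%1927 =1226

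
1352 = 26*52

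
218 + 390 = 608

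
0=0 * 3617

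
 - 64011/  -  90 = 21337/30 = 711.23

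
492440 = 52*9470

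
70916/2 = 35458  =  35458.00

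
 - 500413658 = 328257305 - 828670963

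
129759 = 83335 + 46424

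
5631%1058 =341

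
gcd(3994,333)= 1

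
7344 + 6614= 13958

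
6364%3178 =8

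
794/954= 397/477 = 0.83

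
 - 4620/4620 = - 1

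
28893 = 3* 9631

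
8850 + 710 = 9560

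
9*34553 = 310977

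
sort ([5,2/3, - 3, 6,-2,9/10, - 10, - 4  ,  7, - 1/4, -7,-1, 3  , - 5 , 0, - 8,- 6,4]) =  [ - 10, - 8, - 7,  -  6,-5, - 4, - 3, - 2,-1,- 1/4, 0,2/3, 9/10, 3 , 4,5,6, 7]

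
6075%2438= 1199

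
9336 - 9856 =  - 520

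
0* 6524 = 0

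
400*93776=37510400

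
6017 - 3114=2903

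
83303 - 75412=7891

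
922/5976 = 461/2988 = 0.15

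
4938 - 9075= - 4137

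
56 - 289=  - 233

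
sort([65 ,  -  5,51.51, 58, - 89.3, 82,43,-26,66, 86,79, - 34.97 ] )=[-89.3,-34.97, - 26, - 5,43,51.51, 58,65,66,79 , 82,86] 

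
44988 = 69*652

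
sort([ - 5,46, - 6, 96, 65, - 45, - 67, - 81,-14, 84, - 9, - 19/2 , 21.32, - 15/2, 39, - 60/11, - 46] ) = [ - 81 ,-67, - 46, -45 , - 14, - 19/2, - 9,  -  15/2, - 6 , - 60/11, - 5, 21.32, 39 , 46, 65,84 , 96]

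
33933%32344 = 1589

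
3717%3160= 557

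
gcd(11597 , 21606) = 1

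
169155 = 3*56385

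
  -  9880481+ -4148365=  -  14028846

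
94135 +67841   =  161976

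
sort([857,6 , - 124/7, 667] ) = [ - 124/7,6,  667, 857] 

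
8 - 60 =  - 52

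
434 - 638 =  - 204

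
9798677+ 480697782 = 490496459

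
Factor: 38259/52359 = 3^2*13^1*31^(- 1 )*109^1 * 563^ ( - 1 ) = 12753/17453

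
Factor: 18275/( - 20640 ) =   -  85/96  =  - 2^ ( - 5)*3^ ( - 1) * 5^1*17^1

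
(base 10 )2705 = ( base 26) 401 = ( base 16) a91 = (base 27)3j5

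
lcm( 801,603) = 53667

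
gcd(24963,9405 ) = 3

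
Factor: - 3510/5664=-2^(-4)*3^2*5^1*13^1 * 59^( - 1) = - 585/944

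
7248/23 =315+3/23= 315.13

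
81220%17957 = 9392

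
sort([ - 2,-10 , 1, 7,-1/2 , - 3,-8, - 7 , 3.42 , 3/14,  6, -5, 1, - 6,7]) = [ -10, - 8 , - 7 , - 6, - 5,  -  3, - 2, - 1/2,3/14 , 1, 1,3.42 , 6, 7,7]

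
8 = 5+3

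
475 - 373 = 102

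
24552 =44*558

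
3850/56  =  275/4= 68.75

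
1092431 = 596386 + 496045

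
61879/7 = 61879/7 = 8839.86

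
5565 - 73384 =  -  67819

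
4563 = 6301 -1738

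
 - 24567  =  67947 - 92514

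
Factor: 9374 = 2^1 *43^1*109^1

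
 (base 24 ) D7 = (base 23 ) dk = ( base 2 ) 100111111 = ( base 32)9v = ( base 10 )319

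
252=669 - 417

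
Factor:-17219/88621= -13^ ( - 1)*17^( - 1)*67^1 *257^1*401^(-1)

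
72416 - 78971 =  - 6555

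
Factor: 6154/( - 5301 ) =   -  2^1 * 3^( - 2)*17^1* 19^( - 1 ) * 31^( - 1 )*181^1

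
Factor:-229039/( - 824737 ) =233^1 * 839^(-1) = 233/839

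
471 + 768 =1239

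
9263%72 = 47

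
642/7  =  642/7=   91.71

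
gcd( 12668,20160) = 4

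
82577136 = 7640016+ 74937120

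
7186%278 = 236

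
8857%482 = 181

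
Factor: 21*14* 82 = 2^2*3^1*7^2*41^1 = 24108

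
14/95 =14/95  =  0.15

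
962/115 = 8 + 42/115 = 8.37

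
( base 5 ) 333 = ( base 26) 3f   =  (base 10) 93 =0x5d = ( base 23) 41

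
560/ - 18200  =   - 1 + 63/65 = - 0.03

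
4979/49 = 101 + 30/49 = 101.61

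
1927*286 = 551122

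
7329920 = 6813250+516670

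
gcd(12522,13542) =6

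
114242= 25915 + 88327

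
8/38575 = 8/38575 = 0.00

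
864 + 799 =1663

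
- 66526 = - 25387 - 41139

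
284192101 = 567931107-283739006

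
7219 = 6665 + 554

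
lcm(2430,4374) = 21870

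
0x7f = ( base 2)1111111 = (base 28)4f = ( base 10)127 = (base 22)5h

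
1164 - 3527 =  - 2363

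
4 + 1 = 5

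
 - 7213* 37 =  - 266881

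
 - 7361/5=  - 7361/5 =- 1472.20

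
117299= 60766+56533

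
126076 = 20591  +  105485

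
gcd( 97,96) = 1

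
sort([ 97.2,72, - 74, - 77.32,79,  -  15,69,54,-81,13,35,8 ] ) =[-81, - 77.32, - 74,-15  ,  8, 13, 35, 54 , 69,72, 79 , 97.2] 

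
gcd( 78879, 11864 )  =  1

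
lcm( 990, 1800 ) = 19800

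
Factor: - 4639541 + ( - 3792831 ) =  - 8432372 = - 2^2*13^1*31^1 * 5231^1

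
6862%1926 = 1084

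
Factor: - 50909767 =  - 311^1*163697^1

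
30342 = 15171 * 2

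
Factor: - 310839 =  - 3^1*103613^1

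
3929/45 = 3929/45 = 87.31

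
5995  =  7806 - 1811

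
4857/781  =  6 + 171/781 = 6.22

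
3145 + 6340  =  9485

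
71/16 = 4+7/16 = 4.44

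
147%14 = 7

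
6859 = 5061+1798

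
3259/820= 3+799/820= 3.97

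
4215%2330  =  1885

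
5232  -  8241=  - 3009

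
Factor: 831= 3^1*277^1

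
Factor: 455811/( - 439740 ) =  - 2^(-2 )*3^( - 1 )*5^( - 1 )*7^( - 1 )*349^( - 1)*151937^1 = -151937/146580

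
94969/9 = 10552 + 1/9  =  10552.11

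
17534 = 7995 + 9539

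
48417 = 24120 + 24297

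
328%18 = 4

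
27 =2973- 2946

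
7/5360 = 7/5360 = 0.00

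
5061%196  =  161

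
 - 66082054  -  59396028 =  - 125478082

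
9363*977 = 9147651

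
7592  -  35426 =  -  27834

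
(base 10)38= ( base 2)100110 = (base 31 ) 17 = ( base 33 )15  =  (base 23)1f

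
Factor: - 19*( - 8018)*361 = 2^1*19^4*211^1 = 54995462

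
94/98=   47/49 = 0.96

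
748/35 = 21+13/35=   21.37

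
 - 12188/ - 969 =12188/969  =  12.58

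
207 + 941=1148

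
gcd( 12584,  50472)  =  8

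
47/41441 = 47/41441 = 0.00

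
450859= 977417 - 526558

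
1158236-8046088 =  - 6887852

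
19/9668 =19/9668 = 0.00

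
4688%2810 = 1878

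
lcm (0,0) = 0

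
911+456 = 1367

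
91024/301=302 + 122/301 = 302.41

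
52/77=52/77 = 0.68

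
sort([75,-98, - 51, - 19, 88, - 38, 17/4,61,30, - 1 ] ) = [ - 98, - 51,  -  38 , - 19, - 1,17/4 , 30, 61, 75 , 88]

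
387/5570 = 387/5570=0.07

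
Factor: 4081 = 7^1 * 11^1 * 53^1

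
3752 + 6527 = 10279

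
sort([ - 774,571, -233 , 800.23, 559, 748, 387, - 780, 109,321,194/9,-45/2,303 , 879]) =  [ - 780, - 774, - 233,-45/2, 194/9, 109,303, 321, 387,559,571,748, 800.23, 879]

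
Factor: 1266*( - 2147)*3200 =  - 2^8*3^1*5^2*19^1 * 113^1 * 211^1 = - 8697926400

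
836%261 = 53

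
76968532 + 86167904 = 163136436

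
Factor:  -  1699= - 1699^1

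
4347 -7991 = - 3644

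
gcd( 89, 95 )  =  1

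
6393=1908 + 4485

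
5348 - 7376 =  - 2028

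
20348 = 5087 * 4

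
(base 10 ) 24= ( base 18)16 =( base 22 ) 12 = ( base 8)30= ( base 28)O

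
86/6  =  14 + 1/3 = 14.33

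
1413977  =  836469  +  577508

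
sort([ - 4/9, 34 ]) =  [ - 4/9, 34] 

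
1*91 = 91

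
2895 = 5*579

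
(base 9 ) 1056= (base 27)11o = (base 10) 780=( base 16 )30C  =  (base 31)p5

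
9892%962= 272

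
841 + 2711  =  3552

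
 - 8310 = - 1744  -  6566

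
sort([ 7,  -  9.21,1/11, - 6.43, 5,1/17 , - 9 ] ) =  [ - 9.21, - 9, - 6.43, 1/17 , 1/11, 5, 7]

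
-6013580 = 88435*(-68)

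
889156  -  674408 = 214748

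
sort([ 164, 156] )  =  [ 156,164]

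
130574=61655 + 68919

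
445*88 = 39160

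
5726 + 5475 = 11201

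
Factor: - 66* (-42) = 2772 = 2^2*3^2*7^1*11^1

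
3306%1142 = 1022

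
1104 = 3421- 2317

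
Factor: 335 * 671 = 5^1 * 11^1* 61^1 * 67^1 =224785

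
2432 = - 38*( - 64) 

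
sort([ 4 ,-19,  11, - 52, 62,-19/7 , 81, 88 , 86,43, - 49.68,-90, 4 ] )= [ -90 , - 52,-49.68,- 19 , - 19/7,  4,4, 11,43 , 62,81,86 , 88] 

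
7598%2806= 1986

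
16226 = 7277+8949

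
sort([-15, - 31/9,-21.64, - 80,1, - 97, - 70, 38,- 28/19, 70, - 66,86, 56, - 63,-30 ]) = [ - 97, - 80, - 70, - 66, - 63,  -  30 ,  -  21.64 , - 15, - 31/9,-28/19, 1 , 38,56,  70, 86 ] 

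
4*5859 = 23436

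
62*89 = 5518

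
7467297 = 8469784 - 1002487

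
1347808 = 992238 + 355570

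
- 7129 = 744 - 7873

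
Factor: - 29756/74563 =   -  2^2*43^1*431^(-1) = -172/431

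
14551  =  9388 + 5163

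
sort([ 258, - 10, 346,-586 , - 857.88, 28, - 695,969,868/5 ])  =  [ - 857.88  , - 695,-586,- 10, 28, 868/5,258,  346, 969]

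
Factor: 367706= 2^1*37^1 *4969^1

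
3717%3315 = 402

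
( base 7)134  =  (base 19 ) 3H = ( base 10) 74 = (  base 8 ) 112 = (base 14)54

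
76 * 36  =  2736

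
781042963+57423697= 838466660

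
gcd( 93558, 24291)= 3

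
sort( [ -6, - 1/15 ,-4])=[ - 6 ,-4 , - 1/15 ]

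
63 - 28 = 35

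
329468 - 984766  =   -655298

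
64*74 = 4736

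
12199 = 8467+3732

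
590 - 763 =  - 173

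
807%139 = 112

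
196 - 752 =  - 556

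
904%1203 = 904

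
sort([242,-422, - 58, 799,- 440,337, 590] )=[ -440, - 422, - 58,  242,337,  590, 799]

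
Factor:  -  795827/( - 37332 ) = 2^( - 2)*3^ ( -2 ) * 17^( -1)*61^(-1)*795827^1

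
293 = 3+290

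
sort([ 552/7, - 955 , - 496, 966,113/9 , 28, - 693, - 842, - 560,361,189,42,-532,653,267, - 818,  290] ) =[-955,-842, - 818, - 693, - 560, - 532, - 496, 113/9,28,42,552/7,189,267  ,  290, 361, 653,966 ]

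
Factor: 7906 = 2^1*59^1*67^1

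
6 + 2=8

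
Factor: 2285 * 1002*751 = 1719467070 = 2^1* 3^1*5^1*167^1*457^1*751^1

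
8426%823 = 196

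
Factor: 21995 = 5^1*53^1*83^1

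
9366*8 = 74928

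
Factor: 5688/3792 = 2^( - 1 ) *3^1 = 3/2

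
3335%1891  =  1444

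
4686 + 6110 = 10796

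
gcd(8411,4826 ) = 1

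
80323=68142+12181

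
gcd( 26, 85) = 1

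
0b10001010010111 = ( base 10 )8855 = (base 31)96K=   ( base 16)2297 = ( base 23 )GH0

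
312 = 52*6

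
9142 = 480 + 8662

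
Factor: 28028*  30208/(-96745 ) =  - 2^11*5^( - 1 )*7^2*13^1*59^1*1759^( - 1) = - 76969984/8795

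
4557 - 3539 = 1018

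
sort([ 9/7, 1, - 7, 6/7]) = [ - 7, 6/7,1,9/7 ] 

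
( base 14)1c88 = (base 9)7135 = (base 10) 5216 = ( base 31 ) 5D8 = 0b1010001100000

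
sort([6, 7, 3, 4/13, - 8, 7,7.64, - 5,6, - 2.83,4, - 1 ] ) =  [-8, - 5, - 2.83, - 1,4/13,3,4,6, 6,7,7, 7.64] 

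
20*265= 5300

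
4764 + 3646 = 8410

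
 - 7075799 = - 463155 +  - 6612644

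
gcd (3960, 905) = 5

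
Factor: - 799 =  -  17^1*47^1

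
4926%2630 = 2296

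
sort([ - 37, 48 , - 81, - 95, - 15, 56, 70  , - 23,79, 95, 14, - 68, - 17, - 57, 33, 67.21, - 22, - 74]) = [  -  95, - 81, - 74, - 68, - 57,-37, - 23, - 22,-17, - 15, 14, 33,48,56, 67.21, 70,79,95 ] 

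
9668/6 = 1611 + 1/3 =1611.33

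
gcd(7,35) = 7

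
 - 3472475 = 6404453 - 9876928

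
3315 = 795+2520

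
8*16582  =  132656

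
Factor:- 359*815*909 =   -  3^2*5^1*101^1*163^1*359^1 = -  265959765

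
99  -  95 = 4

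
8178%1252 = 666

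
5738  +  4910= 10648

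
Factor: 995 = 5^1 * 199^1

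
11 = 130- 119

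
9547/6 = 1591  +  1/6=1591.17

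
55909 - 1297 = 54612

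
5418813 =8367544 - 2948731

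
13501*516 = 6966516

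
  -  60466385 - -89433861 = 28967476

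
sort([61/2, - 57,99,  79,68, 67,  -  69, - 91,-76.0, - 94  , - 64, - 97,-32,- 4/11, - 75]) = [ - 97, - 94,- 91, - 76.0, - 75,-69, - 64, - 57, - 32,  -  4/11,61/2,67,68,  79,99 ]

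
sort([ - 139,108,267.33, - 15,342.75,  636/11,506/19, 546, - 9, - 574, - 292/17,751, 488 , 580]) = [-574,-139, - 292/17,-15, - 9,506/19,636/11,108, 267.33,342.75,488, 546,580,751]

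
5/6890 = 1/1378=0.00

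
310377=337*921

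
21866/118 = 185 + 18/59 = 185.31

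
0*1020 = 0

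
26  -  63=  - 37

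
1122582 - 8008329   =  - 6885747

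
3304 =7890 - 4586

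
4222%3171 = 1051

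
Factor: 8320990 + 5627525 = 3^2 * 5^1 *7^1*44281^1 = 13948515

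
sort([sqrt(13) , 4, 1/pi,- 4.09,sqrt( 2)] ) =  [ - 4.09,1/pi, sqrt(2), sqrt( 13),  4] 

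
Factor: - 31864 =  -2^3*7^1*569^1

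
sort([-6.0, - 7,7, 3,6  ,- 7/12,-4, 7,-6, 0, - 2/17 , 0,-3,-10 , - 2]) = [ - 10,-7,-6.0, - 6,-4, - 3,  -  2,-7/12, - 2/17, 0,  0, 3, 6, 7,7]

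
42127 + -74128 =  - 32001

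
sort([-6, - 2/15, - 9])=[ - 9, - 6, - 2/15]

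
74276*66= 4902216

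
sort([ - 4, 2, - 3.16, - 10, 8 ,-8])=[  -  10, - 8, - 4, - 3.16, 2,8]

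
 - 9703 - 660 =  - 10363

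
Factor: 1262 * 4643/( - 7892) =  - 2^(  -  1) * 631^1 * 1973^( - 1)*4643^1  =  - 2929733/3946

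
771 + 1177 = 1948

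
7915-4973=2942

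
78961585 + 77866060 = 156827645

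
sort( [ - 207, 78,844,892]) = [-207,78,844,892] 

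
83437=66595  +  16842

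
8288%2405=1073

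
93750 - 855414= - 761664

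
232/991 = 232/991 = 0.23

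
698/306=349/153 = 2.28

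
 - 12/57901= - 1+57889/57901 = - 0.00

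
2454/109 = 22  +  56/109 = 22.51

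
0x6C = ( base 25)48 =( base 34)36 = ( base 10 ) 108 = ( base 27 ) 40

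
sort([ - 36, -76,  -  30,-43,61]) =[ - 76, - 43,  -  36, - 30,61 ]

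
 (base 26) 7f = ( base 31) 6b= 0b11000101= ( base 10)197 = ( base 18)ah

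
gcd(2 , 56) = 2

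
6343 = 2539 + 3804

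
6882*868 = 5973576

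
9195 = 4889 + 4306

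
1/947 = 1/947=0.00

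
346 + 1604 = 1950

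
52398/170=26199/85  =  308.22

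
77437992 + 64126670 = 141564662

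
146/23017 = 146/23017 = 0.01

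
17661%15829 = 1832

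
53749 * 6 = 322494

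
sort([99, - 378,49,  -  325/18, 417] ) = [ - 378, - 325/18, 49,99,417 ]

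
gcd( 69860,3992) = 1996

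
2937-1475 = 1462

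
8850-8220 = 630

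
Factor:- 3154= -2^1 * 19^1*83^1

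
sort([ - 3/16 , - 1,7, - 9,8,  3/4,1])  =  [ - 9, - 1, - 3/16 , 3/4,1,7,8]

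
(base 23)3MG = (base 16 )83D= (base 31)261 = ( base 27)2o3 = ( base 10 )2109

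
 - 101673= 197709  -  299382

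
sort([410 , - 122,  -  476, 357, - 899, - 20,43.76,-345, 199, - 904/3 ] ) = [ - 899, - 476, - 345,-904/3,- 122, - 20,43.76, 199, 357,410] 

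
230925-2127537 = -1896612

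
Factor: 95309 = 191^1 * 499^1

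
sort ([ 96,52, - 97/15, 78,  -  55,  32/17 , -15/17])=[ - 55, - 97/15, - 15/17, 32/17,52, 78, 96]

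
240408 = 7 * 34344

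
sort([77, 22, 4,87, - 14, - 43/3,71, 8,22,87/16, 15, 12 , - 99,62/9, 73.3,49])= [ - 99, - 43/3, - 14, 4, 87/16,62/9,8,  12, 15, 22,22, 49,71,73.3,77  ,  87]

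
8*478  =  3824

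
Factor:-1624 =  - 2^3 * 7^1*29^1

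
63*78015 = 4914945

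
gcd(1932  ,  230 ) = 46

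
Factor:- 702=-2^1*3^3* 13^1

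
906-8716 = - 7810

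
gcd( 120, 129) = 3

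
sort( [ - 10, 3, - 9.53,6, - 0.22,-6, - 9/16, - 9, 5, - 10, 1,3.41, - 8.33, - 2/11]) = [ - 10, - 10, - 9.53, - 9, - 8.33,-6, - 9/16, - 0.22  , - 2/11, 1, 3,3.41, 5, 6 ]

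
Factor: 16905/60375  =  5^( - 2)*7^1 = 7/25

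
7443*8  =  59544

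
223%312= 223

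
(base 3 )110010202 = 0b10001010010001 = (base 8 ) 21221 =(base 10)8849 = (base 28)b81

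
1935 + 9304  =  11239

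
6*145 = 870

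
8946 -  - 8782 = 17728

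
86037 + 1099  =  87136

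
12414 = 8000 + 4414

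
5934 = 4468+1466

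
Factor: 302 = 2^1*151^1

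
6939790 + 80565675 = 87505465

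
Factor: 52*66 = 3432 = 2^3*3^1*11^1*13^1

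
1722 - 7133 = -5411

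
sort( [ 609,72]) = [72, 609] 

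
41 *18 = 738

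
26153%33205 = 26153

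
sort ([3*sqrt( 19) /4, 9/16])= [ 9/16,3 * sqrt(19)/4 ]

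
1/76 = 1/76 = 0.01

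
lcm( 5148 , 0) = 0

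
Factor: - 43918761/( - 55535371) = 3^1*14639587^1*55535371^ ( - 1 ) 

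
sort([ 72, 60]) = [ 60,  72]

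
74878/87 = 860 +2/3 = 860.67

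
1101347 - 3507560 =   -  2406213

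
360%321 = 39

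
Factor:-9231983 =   -  9231983^1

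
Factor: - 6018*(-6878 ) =2^2*3^1 * 17^1*19^1 *59^1*181^1= 41391804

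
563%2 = 1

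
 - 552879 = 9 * (-61431 ) 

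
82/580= 41/290=0.14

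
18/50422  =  9/25211 = 0.00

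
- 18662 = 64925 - 83587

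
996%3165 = 996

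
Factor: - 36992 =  - 2^7*17^2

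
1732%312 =172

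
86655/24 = 3610 + 5/8 =3610.62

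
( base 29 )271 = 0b11101011110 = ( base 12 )1112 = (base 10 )1886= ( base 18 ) 5EE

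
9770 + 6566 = 16336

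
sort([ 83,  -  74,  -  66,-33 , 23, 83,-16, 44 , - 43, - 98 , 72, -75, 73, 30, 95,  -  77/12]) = [-98 ,-75, - 74,-66, - 43, - 33, - 16,-77/12, 23 , 30, 44,72  ,  73,83, 83, 95]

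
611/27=611/27 = 22.63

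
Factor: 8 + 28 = 2^2 * 3^2  =  36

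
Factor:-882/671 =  - 2^1 * 3^2* 7^2 * 11^ (-1 )*61^(-1)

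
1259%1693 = 1259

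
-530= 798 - 1328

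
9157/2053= 4+945/2053 = 4.46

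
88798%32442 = 23914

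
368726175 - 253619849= 115106326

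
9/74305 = 9/74305 = 0.00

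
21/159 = 7/53 = 0.13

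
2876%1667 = 1209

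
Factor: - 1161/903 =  - 9/7 = -3^2*7^( -1 )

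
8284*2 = 16568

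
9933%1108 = 1069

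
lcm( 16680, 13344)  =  66720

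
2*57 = 114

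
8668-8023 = 645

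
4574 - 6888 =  - 2314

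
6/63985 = 6/63985 = 0.00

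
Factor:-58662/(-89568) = 2^( - 4)*311^( - 1 )*3259^1 = 3259/4976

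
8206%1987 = 258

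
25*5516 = 137900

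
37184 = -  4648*( - 8)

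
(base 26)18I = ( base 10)902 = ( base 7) 2426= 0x386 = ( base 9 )1212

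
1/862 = 1/862= 0.00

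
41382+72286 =113668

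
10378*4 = 41512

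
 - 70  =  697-767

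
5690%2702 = 286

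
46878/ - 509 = -46878/509 = -  92.10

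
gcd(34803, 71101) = 1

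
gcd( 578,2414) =34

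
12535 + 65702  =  78237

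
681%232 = 217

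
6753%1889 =1086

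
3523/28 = 125+23/28 = 125.82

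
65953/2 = 65953/2 = 32976.50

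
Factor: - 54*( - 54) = 2^2*3^6 = 2916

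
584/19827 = 584/19827 =0.03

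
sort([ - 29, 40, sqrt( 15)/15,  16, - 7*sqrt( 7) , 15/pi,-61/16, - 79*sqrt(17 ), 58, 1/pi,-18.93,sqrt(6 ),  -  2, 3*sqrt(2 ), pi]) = [ - 79*sqrt(17 ), - 29, - 18.93, - 7*sqrt ( 7), - 61/16, - 2, sqrt( 15)/15, 1/pi, sqrt( 6),  pi,3*sqrt(2), 15/pi, 16, 40,58]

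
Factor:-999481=-7^1*17^1 *37^1*227^1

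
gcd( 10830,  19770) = 30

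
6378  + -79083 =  - 72705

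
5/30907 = 5/30907 = 0.00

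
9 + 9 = 18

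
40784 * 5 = 203920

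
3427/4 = 856 + 3/4 = 856.75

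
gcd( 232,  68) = 4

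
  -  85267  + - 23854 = - 109121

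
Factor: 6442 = 2^1 * 3221^1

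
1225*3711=4545975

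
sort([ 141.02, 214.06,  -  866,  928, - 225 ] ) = [-866  ,  -  225, 141.02,  214.06  ,  928] 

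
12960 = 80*162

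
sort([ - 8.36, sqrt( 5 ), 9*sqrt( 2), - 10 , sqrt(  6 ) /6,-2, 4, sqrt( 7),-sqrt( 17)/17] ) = [ - 10,  -  8.36, - 2, - sqrt(17)/17,sqrt ( 6)/6, sqrt(5), sqrt (7), 4,  9 * sqrt ( 2 )]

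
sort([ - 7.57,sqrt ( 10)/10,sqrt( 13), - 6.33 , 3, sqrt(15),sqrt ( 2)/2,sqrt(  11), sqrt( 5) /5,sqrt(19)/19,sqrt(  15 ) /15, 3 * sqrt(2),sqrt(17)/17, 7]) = [ - 7.57, - 6.33,sqrt(19 )/19,  sqrt(17)/17,sqrt( 15) /15, sqrt(10)/10,sqrt(5 ) /5,  sqrt(2)/2,3, sqrt( 11), sqrt(13)  ,  sqrt( 15), 3*sqrt(2),7 ]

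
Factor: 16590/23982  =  395/571=5^1*79^1*571^ ( - 1) 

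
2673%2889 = 2673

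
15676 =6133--9543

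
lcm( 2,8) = 8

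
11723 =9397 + 2326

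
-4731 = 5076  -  9807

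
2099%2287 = 2099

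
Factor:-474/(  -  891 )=2^1*3^( - 3)*11^(-1 )*79^1  =  158/297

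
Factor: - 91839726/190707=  - 2783022/5779 = - 2^1*3^1 * 11^1*149^1*283^1*5779^( - 1 )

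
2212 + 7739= 9951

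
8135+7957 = 16092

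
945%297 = 54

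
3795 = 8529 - 4734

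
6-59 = -53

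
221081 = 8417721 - 8196640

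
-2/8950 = -1 + 4474/4475 = - 0.00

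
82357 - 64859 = 17498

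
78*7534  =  587652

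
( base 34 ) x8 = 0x46A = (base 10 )1130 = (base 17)3f8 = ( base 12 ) 7a2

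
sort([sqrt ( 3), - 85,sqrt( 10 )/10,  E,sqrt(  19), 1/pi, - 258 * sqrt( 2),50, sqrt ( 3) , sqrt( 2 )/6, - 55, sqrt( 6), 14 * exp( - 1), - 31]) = [ - 258  *  sqrt(2), - 85, - 55, - 31, sqrt( 2)/6,sqrt(10)/10,  1/pi,sqrt( 3),sqrt( 3),sqrt( 6), E, sqrt( 19 ),14*exp( - 1), 50 ]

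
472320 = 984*480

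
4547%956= 723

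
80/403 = 80/403 = 0.20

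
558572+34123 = 592695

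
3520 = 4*880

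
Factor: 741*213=157833 = 3^2*13^1*19^1*71^1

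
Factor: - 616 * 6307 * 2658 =  -  2^4*3^1*7^2* 11^1*17^1*53^1 * 443^1 = - 10326627696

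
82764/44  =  1881 = 1881.00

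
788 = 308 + 480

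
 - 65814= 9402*(-7 )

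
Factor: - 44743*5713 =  - 255616759 = -  29^1 * 101^1 * 197^1* 443^1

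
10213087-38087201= - 27874114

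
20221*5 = 101105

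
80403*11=884433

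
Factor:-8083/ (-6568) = 2^(-3 )*59^1*137^1*821^(-1) 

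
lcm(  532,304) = 2128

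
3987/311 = 12 + 255/311 = 12.82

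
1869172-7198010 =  - 5328838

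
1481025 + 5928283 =7409308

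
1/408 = 1/408 = 0.00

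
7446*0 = 0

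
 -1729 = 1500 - 3229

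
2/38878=1/19439  =  0.00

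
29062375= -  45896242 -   -  74958617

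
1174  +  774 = 1948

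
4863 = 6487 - 1624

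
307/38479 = 307/38479 = 0.01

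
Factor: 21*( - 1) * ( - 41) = 3^1*7^1*41^1 = 861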